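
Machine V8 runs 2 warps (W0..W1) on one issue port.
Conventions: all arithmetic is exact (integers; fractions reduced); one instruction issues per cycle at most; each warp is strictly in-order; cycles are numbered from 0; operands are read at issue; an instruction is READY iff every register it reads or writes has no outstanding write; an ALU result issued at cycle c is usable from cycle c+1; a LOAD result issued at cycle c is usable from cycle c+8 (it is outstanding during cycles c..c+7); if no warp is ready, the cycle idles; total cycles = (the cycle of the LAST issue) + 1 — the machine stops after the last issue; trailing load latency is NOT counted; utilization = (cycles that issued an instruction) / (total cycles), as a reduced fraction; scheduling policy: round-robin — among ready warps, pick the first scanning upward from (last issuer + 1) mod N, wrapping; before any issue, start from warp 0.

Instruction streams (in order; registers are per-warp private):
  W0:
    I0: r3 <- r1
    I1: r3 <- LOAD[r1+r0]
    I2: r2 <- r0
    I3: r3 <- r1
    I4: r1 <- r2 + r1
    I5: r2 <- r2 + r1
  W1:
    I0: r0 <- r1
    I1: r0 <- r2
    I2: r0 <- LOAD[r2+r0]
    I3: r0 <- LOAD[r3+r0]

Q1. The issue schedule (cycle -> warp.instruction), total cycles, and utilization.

cycle 0: W0.I0
cycle 1: W1.I0
cycle 2: W0.I1
cycle 3: W1.I1
cycle 4: W0.I2
cycle 5: W1.I2
cycle 6: idle
cycle 7: idle
cycle 8: idle
cycle 9: idle
cycle 10: W0.I3
cycle 11: W0.I4
cycle 12: W0.I5
cycle 13: W1.I3

Answer: 14 cycles, utilization 5/7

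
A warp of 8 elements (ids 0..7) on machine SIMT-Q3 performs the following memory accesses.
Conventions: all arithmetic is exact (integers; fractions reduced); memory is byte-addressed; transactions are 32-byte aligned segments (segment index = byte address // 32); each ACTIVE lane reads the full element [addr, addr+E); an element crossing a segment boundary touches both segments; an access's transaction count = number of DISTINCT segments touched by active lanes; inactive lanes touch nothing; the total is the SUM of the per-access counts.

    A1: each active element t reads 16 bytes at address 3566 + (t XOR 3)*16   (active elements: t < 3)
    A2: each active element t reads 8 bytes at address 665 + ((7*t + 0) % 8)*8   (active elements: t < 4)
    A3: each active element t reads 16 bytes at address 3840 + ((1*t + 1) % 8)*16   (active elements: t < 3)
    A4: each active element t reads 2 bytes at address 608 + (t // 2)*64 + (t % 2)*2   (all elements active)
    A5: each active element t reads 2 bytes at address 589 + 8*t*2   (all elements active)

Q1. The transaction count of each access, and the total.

A1: 3 transactions
A2: 3 transactions
A3: 2 transactions
A4: 4 transactions
A5: 4 transactions

Answer: 3,3,2,4,4; total 16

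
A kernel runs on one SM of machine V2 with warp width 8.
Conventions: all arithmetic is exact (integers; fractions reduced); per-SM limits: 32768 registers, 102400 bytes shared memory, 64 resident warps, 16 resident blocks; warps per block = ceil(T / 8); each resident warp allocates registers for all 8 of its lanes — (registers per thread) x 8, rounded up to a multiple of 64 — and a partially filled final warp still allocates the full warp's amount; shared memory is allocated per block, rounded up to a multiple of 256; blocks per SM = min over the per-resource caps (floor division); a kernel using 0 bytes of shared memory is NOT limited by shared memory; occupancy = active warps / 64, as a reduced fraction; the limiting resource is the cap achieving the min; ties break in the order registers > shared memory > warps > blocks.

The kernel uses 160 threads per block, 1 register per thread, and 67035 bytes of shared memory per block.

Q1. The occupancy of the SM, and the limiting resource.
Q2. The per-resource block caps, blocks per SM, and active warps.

Answer: occupancy 5/16, limited by shared memory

registers: 25 blocks
shared memory: 1 block
warps: 3 blocks
blocks: 16 blocks

Answer: 1 block, 20 active warps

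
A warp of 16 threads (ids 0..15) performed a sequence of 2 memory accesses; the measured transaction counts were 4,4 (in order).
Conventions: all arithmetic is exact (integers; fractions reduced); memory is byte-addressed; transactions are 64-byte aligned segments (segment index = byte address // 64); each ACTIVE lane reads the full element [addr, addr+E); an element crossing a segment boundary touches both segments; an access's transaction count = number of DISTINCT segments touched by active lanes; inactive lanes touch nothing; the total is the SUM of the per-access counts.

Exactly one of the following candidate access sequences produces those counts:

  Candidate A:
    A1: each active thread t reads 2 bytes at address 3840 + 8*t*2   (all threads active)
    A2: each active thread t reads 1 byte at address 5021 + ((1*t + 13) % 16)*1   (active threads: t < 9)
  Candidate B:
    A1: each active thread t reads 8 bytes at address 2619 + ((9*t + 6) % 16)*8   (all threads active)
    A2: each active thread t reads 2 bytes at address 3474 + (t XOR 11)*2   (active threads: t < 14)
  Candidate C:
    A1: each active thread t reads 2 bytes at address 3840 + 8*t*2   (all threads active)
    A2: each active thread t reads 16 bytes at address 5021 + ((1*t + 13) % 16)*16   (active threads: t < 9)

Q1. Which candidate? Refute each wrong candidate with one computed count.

A: A2 gives 1 transaction, not 4
B: A1 gives 3 transactions, not 4
C: all counts match (4,4)

Answer: C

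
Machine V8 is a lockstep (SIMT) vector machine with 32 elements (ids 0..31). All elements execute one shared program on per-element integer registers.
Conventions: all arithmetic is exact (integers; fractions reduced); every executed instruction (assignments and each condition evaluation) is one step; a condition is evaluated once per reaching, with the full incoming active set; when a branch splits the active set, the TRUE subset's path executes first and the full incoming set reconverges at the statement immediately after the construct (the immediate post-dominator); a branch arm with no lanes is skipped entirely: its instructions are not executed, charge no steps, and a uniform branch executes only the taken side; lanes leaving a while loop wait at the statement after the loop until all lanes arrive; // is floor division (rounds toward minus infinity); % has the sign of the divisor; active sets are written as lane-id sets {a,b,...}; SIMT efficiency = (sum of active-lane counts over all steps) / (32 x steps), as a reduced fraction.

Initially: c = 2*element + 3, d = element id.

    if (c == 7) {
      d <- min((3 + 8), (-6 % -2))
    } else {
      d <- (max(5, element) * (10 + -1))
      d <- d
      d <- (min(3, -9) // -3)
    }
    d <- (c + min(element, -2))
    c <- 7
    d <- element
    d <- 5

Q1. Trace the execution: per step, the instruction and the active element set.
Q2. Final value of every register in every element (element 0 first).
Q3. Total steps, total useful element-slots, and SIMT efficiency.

step 0: eval (c == 7)                {0,1,2,3,4,5,6,7,8,9,10,11,12,13,14,15,16,17,18,19,20,21,22,23,24,25,26,27,28,29,30,31}
step 1: d <- min((3 + 8), (-6 % -2)) {2}
step 2: d <- (max(5, element) * (10 + -1)) {0,1,3,4,5,6,7,8,9,10,11,12,13,14,15,16,17,18,19,20,21,22,23,24,25,26,27,28,29,30,31}
step 3: d <- d                       {0,1,3,4,5,6,7,8,9,10,11,12,13,14,15,16,17,18,19,20,21,22,23,24,25,26,27,28,29,30,31}
step 4: d <- (min(3, -9) // -3)      {0,1,3,4,5,6,7,8,9,10,11,12,13,14,15,16,17,18,19,20,21,22,23,24,25,26,27,28,29,30,31}
step 5: d <- (c + min(element, -2))  {0,1,2,3,4,5,6,7,8,9,10,11,12,13,14,15,16,17,18,19,20,21,22,23,24,25,26,27,28,29,30,31}
step 6: c <- 7                       {0,1,2,3,4,5,6,7,8,9,10,11,12,13,14,15,16,17,18,19,20,21,22,23,24,25,26,27,28,29,30,31}
step 7: d <- element                 {0,1,2,3,4,5,6,7,8,9,10,11,12,13,14,15,16,17,18,19,20,21,22,23,24,25,26,27,28,29,30,31}
step 8: d <- 5                       {0,1,2,3,4,5,6,7,8,9,10,11,12,13,14,15,16,17,18,19,20,21,22,23,24,25,26,27,28,29,30,31}

Answer: 9 steps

c: 7,7,7,7,7,7,7,7,7,7,7,7,7,7,7,7,7,7,7,7,7,7,7,7,7,7,7,7,7,7,7,7
d: 5,5,5,5,5,5,5,5,5,5,5,5,5,5,5,5,5,5,5,5,5,5,5,5,5,5,5,5,5,5,5,5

steps = 9; useful = 254; efficiency = 254/288 = 127/144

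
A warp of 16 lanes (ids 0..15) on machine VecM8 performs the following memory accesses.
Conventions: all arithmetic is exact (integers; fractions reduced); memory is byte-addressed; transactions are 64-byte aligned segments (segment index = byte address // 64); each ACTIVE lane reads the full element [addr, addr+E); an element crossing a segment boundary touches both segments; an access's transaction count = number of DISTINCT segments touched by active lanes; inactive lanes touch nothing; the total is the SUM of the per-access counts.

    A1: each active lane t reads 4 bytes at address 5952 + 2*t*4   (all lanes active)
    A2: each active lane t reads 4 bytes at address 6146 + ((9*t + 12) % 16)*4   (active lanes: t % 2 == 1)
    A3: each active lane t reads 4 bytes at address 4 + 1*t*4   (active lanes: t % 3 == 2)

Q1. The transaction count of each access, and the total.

A1: 2 transactions
A2: 2 transactions
A3: 1 transaction

Answer: 2,2,1; total 5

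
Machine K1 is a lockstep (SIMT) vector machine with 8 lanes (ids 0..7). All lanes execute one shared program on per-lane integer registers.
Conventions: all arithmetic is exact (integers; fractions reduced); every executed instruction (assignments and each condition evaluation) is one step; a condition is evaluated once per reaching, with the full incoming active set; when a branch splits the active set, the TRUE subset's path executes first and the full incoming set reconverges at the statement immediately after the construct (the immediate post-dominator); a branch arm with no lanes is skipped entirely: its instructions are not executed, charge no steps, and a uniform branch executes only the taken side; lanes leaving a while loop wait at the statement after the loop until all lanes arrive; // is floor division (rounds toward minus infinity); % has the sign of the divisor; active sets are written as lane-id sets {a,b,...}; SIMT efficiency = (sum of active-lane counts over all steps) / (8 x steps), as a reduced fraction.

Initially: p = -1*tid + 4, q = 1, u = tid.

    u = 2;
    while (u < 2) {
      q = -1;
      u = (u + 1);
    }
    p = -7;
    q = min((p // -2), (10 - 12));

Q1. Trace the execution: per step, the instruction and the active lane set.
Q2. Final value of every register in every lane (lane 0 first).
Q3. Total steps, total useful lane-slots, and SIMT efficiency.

step 0: u <- 2                       {0,1,2,3,4,5,6,7}
step 1: eval (u < 2)                 {0,1,2,3,4,5,6,7}
step 2: p <- -7                      {0,1,2,3,4,5,6,7}
step 3: q <- min((p // -2), (10 - 12)) {0,1,2,3,4,5,6,7}

Answer: 4 steps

p: -7,-7,-7,-7,-7,-7,-7,-7
q: -2,-2,-2,-2,-2,-2,-2,-2
u: 2,2,2,2,2,2,2,2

steps = 4; useful = 32; efficiency = 32/32 = 1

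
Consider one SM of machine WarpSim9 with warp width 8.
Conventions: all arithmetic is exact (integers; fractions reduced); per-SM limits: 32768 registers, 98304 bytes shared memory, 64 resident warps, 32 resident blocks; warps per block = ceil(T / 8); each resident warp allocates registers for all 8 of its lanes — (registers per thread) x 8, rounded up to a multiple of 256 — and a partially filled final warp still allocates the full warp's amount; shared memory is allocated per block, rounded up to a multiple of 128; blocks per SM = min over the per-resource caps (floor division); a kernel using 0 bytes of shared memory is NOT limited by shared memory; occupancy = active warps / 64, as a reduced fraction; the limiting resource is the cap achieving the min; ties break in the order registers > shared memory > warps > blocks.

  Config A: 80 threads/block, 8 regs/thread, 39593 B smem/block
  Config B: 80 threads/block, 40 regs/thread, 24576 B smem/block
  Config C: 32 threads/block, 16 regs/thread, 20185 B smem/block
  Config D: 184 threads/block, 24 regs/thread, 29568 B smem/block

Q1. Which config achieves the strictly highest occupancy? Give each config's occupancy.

occupancies: A 5/16, B 5/8, C 1/4, D 23/32

Answer: D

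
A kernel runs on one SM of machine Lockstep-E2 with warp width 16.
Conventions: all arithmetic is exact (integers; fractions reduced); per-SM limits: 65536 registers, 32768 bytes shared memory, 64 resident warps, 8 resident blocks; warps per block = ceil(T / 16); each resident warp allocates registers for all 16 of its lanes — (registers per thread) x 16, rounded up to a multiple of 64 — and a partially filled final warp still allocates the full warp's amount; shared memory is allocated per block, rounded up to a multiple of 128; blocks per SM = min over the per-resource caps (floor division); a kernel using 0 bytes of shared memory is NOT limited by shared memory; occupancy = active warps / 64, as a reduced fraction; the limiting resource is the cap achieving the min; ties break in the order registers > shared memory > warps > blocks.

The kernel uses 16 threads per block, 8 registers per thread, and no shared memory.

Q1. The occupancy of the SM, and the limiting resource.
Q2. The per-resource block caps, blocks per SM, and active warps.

Answer: occupancy 1/8, limited by blocks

registers: 512 blocks
shared memory: no limit (kernel uses none)
warps: 64 blocks
blocks: 8 blocks

Answer: 8 blocks, 8 active warps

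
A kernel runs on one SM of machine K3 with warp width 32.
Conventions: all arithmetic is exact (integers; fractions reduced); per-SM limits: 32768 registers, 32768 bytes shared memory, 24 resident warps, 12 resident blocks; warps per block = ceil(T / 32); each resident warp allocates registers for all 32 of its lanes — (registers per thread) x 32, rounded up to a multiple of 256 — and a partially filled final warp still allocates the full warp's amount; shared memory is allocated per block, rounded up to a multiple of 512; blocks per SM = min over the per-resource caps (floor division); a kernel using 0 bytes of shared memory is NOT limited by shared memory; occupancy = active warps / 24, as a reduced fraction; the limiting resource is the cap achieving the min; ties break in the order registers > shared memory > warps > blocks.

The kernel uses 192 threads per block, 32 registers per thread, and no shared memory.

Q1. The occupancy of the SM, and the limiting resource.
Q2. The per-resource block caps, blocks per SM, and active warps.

Answer: occupancy 1, limited by warps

registers: 5 blocks
shared memory: no limit (kernel uses none)
warps: 4 blocks
blocks: 12 blocks

Answer: 4 blocks, 24 active warps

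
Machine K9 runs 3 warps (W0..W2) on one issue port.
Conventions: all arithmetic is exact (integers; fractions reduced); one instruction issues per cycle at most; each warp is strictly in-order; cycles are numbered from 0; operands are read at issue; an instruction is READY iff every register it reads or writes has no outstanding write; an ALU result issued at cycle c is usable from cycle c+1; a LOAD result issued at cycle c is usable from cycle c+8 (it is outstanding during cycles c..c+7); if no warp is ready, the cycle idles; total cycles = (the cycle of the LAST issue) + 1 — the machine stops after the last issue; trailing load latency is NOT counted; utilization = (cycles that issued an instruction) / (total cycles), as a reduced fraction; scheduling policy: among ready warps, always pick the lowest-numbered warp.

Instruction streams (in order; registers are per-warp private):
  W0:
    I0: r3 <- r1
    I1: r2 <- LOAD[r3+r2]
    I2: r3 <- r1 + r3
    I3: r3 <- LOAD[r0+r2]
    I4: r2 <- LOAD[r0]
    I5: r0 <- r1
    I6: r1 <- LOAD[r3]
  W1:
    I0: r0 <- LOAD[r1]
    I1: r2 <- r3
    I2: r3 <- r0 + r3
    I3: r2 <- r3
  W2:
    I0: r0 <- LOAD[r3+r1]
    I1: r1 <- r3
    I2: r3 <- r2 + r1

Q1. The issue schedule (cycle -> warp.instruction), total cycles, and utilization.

cycle 0: W0.I0
cycle 1: W0.I1
cycle 2: W0.I2
cycle 3: W1.I0
cycle 4: W1.I1
cycle 5: W2.I0
cycle 6: W2.I1
cycle 7: W2.I2
cycle 8: idle
cycle 9: W0.I3
cycle 10: W0.I4
cycle 11: W0.I5
cycle 12: W1.I2
cycle 13: W1.I3
cycle 14: idle
cycle 15: idle
cycle 16: idle
cycle 17: W0.I6

Answer: 18 cycles, utilization 7/9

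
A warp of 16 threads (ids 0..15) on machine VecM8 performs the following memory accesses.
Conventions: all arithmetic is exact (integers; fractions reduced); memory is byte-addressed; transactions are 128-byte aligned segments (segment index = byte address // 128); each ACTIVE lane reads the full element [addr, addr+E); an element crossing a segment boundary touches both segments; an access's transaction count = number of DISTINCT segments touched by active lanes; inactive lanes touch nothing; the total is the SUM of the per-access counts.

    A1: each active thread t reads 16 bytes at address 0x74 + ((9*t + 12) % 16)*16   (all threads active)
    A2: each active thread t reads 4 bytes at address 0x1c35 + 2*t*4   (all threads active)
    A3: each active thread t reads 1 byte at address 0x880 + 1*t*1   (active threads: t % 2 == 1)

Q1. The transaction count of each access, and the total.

A1: 3 transactions
A2: 2 transactions
A3: 1 transaction

Answer: 3,2,1; total 6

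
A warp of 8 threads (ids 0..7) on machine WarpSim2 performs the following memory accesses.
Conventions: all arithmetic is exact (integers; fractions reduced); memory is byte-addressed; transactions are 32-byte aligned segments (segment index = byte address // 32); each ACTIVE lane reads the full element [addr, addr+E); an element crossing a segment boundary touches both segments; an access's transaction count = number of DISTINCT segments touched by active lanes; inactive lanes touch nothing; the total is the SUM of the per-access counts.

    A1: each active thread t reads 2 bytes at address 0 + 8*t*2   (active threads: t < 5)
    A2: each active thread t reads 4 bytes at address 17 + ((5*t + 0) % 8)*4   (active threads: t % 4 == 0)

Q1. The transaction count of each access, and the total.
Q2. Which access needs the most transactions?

A1: 3 transactions
A2: 2 transactions

Answer: 3,2; total 5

Answer: A1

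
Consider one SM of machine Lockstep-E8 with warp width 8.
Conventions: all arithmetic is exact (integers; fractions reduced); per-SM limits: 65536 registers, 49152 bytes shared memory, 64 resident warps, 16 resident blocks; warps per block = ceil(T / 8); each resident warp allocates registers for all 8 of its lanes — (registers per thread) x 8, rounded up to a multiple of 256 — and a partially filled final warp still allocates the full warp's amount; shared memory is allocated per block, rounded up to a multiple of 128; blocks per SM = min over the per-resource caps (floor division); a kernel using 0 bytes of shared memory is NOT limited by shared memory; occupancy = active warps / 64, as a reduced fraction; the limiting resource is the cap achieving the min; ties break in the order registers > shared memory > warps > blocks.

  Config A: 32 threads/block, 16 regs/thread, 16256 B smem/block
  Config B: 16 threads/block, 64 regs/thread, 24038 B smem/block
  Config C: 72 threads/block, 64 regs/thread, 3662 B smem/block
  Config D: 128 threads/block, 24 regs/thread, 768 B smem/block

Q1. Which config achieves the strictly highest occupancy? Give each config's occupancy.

occupancies: A 3/16, B 1/16, C 63/64, D 1

Answer: D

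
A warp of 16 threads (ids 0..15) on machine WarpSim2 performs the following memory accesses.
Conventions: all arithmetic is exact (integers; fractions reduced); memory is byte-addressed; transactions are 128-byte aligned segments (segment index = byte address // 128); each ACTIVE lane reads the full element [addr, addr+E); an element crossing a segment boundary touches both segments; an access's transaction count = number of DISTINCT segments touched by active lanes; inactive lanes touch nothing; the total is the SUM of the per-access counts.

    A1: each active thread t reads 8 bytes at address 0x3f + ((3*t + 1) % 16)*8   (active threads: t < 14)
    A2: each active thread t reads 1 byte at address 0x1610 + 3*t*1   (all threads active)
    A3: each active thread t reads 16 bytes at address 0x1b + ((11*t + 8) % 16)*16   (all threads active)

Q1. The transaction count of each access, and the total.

A1: 2 transactions
A2: 1 transaction
A3: 3 transactions

Answer: 2,1,3; total 6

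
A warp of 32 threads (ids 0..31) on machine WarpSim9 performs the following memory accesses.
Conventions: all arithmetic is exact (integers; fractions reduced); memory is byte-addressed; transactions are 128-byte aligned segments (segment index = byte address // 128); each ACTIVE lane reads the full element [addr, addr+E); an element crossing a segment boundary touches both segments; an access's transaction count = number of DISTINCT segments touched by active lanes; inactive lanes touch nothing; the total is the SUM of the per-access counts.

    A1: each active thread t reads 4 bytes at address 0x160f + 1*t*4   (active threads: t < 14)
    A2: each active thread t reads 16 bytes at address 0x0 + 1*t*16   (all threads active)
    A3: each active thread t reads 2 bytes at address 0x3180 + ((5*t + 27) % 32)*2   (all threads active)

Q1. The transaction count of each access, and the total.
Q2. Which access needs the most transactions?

A1: 1 transaction
A2: 4 transactions
A3: 1 transaction

Answer: 1,4,1; total 6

Answer: A2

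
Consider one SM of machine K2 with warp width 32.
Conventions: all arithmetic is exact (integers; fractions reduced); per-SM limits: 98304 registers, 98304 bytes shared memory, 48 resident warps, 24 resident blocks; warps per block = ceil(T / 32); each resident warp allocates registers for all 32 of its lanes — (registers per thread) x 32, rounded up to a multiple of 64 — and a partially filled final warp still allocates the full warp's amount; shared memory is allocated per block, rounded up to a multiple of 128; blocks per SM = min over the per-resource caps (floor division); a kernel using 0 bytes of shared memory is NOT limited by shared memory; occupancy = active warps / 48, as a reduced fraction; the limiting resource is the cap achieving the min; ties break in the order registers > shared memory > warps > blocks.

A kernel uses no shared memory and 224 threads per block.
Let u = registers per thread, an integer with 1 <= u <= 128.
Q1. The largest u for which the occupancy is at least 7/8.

Answer: u = 72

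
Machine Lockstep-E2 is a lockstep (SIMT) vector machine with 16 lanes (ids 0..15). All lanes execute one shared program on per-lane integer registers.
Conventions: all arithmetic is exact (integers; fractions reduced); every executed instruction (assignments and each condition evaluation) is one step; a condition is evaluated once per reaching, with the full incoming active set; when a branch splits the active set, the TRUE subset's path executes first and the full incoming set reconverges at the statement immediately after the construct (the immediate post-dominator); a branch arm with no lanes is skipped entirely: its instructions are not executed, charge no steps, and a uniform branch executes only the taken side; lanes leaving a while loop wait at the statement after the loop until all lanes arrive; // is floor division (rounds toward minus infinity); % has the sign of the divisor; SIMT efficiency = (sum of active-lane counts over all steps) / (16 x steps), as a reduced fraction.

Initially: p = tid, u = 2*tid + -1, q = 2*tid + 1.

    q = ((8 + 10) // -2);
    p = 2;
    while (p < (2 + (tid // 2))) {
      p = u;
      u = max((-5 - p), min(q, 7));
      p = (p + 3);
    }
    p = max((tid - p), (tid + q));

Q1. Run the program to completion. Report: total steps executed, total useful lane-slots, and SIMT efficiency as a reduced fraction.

Answer: 8 steps, 120 useful, 15/16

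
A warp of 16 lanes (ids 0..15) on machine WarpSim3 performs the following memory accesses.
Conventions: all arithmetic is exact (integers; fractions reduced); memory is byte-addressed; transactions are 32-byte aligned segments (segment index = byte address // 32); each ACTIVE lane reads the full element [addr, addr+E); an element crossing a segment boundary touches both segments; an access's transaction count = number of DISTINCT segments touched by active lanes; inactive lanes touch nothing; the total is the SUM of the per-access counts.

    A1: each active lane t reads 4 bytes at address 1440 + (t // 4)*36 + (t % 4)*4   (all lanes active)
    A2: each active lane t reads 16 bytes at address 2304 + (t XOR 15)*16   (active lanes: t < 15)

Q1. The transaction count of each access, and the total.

A1: 4 transactions
A2: 8 transactions

Answer: 4,8; total 12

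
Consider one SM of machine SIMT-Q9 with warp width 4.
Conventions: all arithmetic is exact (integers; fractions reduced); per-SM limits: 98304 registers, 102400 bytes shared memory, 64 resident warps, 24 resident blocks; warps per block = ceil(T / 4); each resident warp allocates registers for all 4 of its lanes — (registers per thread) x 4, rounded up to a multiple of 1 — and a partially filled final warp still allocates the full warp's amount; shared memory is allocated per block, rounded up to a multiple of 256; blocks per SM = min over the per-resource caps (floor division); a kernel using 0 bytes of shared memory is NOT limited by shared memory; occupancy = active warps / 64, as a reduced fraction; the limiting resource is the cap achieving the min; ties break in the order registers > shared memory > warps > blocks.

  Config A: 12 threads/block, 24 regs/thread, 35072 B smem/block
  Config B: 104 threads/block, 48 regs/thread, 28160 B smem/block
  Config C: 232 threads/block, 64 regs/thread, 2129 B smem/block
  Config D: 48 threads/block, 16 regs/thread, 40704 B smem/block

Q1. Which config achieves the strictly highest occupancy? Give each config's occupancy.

occupancies: A 3/32, B 13/16, C 29/32, D 3/8

Answer: C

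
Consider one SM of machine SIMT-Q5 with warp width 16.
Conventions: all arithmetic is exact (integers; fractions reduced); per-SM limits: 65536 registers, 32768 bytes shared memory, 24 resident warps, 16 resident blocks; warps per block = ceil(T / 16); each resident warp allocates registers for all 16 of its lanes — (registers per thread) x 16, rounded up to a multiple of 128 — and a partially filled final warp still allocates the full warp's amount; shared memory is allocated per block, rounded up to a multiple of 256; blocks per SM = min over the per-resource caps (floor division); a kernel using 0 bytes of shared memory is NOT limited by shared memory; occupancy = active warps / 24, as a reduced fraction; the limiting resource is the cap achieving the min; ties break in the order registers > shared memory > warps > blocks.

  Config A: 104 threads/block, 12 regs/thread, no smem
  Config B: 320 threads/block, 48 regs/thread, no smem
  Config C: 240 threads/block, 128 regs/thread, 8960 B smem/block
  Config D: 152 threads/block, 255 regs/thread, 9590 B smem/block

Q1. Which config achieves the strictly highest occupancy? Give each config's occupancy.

occupancies: A 7/8, B 5/6, C 5/8, D 5/12

Answer: A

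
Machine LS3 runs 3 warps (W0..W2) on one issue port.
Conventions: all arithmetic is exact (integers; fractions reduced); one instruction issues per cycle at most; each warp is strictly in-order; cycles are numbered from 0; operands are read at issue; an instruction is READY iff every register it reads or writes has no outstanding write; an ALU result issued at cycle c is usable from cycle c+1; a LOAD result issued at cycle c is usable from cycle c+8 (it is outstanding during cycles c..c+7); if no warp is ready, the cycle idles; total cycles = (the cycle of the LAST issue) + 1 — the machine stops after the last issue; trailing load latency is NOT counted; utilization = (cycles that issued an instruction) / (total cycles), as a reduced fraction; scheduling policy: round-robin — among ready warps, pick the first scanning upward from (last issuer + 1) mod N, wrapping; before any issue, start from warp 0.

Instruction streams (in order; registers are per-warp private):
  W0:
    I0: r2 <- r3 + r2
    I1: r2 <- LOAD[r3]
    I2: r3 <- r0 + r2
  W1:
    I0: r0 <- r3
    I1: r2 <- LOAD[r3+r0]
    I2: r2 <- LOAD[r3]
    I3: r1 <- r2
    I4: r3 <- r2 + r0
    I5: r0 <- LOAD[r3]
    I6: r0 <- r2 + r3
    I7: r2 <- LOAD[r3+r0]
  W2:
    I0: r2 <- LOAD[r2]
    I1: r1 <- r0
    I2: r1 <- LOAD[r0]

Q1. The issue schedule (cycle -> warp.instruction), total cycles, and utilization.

cycle 0: W0.I0
cycle 1: W1.I0
cycle 2: W2.I0
cycle 3: W0.I1
cycle 4: W1.I1
cycle 5: W2.I1
cycle 6: W2.I2
cycle 7: idle
cycle 8: idle
cycle 9: idle
cycle 10: idle
cycle 11: W0.I2
cycle 12: W1.I2
cycle 13: idle
cycle 14: idle
cycle 15: idle
cycle 16: idle
cycle 17: idle
cycle 18: idle
cycle 19: idle
cycle 20: W1.I3
cycle 21: W1.I4
cycle 22: W1.I5
cycle 23: idle
cycle 24: idle
cycle 25: idle
cycle 26: idle
cycle 27: idle
cycle 28: idle
cycle 29: idle
cycle 30: W1.I6
cycle 31: W1.I7

Answer: 32 cycles, utilization 7/16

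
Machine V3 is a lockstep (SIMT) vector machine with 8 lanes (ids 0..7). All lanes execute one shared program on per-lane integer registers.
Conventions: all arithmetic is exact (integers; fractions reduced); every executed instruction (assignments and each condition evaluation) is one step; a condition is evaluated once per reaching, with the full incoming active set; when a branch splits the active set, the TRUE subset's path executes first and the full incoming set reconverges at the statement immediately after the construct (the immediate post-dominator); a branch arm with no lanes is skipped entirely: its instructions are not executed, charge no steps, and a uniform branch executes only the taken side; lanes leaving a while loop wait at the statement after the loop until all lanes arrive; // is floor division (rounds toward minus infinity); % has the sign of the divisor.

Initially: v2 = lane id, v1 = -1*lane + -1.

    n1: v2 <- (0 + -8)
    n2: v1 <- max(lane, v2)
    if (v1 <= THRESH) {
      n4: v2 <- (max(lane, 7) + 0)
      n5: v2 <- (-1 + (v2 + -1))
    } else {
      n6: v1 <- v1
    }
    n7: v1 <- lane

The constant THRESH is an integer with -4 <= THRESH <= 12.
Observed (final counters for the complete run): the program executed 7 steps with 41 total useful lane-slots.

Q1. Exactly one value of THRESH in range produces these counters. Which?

Answer: THRESH = 0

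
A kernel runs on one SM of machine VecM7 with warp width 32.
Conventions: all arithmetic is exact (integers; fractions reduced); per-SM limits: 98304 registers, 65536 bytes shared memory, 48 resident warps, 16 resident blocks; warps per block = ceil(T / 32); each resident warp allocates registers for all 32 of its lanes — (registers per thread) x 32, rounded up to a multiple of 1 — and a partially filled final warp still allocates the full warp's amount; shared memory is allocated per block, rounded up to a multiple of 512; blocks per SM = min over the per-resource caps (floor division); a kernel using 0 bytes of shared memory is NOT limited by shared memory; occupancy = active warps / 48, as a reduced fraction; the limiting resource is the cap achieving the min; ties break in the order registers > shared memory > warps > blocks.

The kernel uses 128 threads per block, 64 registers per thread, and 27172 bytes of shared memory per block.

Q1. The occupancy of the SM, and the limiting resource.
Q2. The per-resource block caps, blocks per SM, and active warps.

Answer: occupancy 1/6, limited by shared memory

registers: 12 blocks
shared memory: 2 blocks
warps: 12 blocks
blocks: 16 blocks

Answer: 2 blocks, 8 active warps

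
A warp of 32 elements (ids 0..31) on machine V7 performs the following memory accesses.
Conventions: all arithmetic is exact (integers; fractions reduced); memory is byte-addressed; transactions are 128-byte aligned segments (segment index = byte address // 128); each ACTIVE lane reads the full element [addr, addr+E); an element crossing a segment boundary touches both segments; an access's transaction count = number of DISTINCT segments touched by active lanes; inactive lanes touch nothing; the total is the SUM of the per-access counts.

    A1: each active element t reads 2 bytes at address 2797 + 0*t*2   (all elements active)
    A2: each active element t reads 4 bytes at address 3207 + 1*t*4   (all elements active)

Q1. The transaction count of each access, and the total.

A1: 1 transaction
A2: 2 transactions

Answer: 1,2; total 3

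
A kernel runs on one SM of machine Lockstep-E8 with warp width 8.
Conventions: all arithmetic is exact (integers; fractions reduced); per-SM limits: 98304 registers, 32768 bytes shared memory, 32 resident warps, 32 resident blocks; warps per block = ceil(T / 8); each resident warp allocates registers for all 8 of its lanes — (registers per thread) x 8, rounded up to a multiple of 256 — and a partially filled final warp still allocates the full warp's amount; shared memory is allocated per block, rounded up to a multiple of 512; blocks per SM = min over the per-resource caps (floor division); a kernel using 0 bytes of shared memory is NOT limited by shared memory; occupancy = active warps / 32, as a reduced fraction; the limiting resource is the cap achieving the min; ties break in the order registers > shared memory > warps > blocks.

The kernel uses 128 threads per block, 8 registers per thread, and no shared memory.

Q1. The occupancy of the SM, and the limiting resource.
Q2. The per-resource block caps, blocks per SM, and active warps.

Answer: occupancy 1, limited by warps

registers: 24 blocks
shared memory: no limit (kernel uses none)
warps: 2 blocks
blocks: 32 blocks

Answer: 2 blocks, 32 active warps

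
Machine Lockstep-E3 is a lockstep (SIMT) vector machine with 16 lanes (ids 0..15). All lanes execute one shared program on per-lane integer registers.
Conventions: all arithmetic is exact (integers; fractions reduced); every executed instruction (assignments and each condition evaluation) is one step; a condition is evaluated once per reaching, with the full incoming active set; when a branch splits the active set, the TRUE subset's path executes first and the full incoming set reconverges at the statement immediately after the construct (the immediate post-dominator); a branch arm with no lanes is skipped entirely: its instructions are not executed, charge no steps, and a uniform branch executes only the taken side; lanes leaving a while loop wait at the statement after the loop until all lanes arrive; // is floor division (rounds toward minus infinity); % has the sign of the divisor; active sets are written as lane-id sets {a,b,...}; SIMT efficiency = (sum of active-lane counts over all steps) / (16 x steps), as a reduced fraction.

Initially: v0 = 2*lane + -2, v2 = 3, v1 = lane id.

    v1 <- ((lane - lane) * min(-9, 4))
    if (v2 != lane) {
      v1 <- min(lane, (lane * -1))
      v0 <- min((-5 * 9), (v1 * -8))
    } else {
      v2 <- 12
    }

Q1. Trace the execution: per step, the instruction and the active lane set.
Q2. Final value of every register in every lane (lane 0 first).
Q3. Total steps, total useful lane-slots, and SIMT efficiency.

step 0: v1 <- ((lane - lane) * min(-9, 4)) {0,1,2,3,4,5,6,7,8,9,10,11,12,13,14,15}
step 1: eval (v2 != lane)            {0,1,2,3,4,5,6,7,8,9,10,11,12,13,14,15}
step 2: v1 <- min(lane, (lane * -1)) {0,1,2,4,5,6,7,8,9,10,11,12,13,14,15}
step 3: v0 <- min((-5 * 9), (v1 * -8)) {0,1,2,4,5,6,7,8,9,10,11,12,13,14,15}
step 4: v2 <- 12                     {3}

Answer: 5 steps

v0: -45,-45,-45,4,-45,-45,-45,-45,-45,-45,-45,-45,-45,-45,-45,-45
v2: 3,3,3,12,3,3,3,3,3,3,3,3,3,3,3,3
v1: 0,-1,-2,0,-4,-5,-6,-7,-8,-9,-10,-11,-12,-13,-14,-15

steps = 5; useful = 63; efficiency = 63/80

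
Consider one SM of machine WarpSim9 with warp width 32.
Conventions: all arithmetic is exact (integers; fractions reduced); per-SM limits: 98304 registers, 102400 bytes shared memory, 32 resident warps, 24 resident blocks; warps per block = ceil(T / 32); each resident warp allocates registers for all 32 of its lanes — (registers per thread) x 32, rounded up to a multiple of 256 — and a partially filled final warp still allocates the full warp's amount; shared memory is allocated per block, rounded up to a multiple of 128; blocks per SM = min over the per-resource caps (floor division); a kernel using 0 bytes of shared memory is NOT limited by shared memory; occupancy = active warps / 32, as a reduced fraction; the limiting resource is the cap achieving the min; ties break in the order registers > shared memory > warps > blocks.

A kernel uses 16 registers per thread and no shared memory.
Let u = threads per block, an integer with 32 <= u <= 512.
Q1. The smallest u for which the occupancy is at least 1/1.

Answer: u = 33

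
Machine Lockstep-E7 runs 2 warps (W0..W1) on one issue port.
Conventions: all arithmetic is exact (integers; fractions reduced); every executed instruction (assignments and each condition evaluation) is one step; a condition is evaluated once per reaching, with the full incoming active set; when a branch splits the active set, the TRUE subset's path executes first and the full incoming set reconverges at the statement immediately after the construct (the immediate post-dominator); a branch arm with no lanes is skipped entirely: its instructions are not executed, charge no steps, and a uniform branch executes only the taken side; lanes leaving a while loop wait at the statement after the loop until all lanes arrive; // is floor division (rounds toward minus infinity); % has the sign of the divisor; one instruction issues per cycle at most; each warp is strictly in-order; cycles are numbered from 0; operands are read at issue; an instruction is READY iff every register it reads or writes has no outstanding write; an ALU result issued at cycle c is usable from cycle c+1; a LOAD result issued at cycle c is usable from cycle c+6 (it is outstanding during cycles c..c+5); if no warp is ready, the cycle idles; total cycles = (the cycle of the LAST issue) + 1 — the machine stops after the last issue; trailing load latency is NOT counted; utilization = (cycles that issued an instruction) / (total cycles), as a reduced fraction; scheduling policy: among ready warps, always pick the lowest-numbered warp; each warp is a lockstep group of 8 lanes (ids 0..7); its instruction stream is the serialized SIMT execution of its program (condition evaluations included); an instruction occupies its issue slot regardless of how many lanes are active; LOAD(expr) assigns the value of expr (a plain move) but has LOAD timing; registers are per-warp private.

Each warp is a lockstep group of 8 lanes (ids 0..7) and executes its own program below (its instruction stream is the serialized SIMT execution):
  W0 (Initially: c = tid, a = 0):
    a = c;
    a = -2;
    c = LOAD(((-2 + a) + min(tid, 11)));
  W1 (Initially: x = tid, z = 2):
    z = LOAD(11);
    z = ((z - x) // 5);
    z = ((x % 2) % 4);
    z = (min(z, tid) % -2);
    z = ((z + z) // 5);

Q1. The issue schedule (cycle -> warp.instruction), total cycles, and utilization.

cycle 0: W0.I0
cycle 1: W0.I1
cycle 2: W0.I2
cycle 3: W1.I0
cycle 4: idle
cycle 5: idle
cycle 6: idle
cycle 7: idle
cycle 8: idle
cycle 9: W1.I1
cycle 10: W1.I2
cycle 11: W1.I3
cycle 12: W1.I4

Answer: 13 cycles, utilization 8/13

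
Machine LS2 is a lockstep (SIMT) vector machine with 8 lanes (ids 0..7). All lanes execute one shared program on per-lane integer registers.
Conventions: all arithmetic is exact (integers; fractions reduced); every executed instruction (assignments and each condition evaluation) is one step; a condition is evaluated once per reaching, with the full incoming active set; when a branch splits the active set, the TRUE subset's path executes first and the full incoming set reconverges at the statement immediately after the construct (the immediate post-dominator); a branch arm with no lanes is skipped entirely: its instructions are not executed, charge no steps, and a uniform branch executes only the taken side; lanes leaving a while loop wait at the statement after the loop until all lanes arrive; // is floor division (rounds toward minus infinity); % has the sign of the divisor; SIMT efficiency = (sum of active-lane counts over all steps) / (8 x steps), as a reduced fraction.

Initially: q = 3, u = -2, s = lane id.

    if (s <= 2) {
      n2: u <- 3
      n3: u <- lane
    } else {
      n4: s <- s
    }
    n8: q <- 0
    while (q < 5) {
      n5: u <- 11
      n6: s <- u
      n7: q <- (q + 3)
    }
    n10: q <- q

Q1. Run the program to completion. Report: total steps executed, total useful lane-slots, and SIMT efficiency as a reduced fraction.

Answer: 15 steps, 107 useful, 107/120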